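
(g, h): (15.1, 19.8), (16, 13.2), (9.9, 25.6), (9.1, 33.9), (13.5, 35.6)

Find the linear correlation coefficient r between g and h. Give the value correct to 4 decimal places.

n = 5, Σg = 63.6, Σh = 128.1, Σg² = 847.08, Σh² = 3638.21, Σgh = 1552.71
nΣgh − ΣgΣh = 7763.55 − 8147.16 = -383.61
nΣg² − (Σg)² = 4235.4 − 4044.96 = 190.44; nΣh² − (Σh)² = 18191.05 − 16409.61 = 1781.44
r = -383.61 / √(190.44 × 1781.44) = -383.61 / 582.4581 ≈ -0.6586

-0.6586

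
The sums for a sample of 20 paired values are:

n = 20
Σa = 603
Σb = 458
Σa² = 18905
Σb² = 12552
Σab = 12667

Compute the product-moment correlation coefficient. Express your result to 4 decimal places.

-0.9336

r = (nΣab − ΣaΣb) / √[(nΣa² − (Σa)²)(nΣb² − (Σb)²)]
Numerator: 20×12667 − 603×458 = -22834
Denominator: √[(378100 − 363609)(251040 − 209764)] = √[14491 × 41276] = 24456.7070
r = -22834 / 24456.7070 ≈ -0.9336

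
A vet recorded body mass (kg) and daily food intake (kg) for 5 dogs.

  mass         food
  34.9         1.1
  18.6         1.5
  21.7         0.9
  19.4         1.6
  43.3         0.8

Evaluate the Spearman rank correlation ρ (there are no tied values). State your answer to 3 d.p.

Rank mass: 4, 1, 3, 2, 5
Rank food: 3, 4, 2, 5, 1
d = rank(mass) − rank(food): 1, -3, 1, -3, 4; Σd² = 36
ρ = 1 − 6Σd² / [n(n²−1)] = 1 − 6×36 / (5×24) = 1 − 216/120 ≈ -0.800

-0.800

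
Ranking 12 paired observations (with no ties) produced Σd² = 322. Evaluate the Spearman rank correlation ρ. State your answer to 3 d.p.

ρ = 1 − 6Σd² / [n(n²−1)] = 1 − 6×322 / (12×143)
  = 1 − 1932/1716 = 1 − 1.1259 ≈ -0.126

-0.126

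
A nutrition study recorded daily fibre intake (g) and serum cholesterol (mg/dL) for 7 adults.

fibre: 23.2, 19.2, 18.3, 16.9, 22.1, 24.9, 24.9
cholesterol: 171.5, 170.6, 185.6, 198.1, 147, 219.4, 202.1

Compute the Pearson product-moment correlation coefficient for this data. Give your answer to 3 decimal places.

0.214

n = 7, Σx = 149.5, Σy = 1294.3, Σx² = 3255.81, Σy² = 242797.35, Σxy = 27742.74
nΣxy − ΣxΣy = 194199.18 − 193497.85 = 701.33
nΣx² − (Σx)² = 22790.67 − 22350.25 = 440.42; nΣy² − (Σy)² = 1699581.45 − 1675212.49 = 24368.96
r = 701.33 / √(440.42 × 24368.96) = 701.33 / 3276.0613 ≈ 0.214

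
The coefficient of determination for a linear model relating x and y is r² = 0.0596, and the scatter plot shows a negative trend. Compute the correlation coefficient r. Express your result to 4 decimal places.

-0.2441

|r| = √0.0596 = 0.2441
The association is negative, so r = −0.2441.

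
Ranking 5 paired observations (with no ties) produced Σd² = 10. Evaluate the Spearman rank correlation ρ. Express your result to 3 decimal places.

0.500

ρ = 1 − 6Σd² / [n(n²−1)] = 1 − 6×10 / (5×24)
  = 1 − 60/120 = 1 − 0.5000 ≈ 0.500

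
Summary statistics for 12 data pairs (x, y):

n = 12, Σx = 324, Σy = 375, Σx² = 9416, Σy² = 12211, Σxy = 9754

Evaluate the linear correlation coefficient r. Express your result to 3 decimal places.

-0.647

r = (nΣxy − ΣxΣy) / √[(nΣx² − (Σx)²)(nΣy² − (Σy)²)]
Numerator: 12×9754 − 324×375 = -4452
Denominator: √[(112992 − 104976)(146532 − 140625)] = √[8016 × 5907] = 6881.1708
r = -4452 / 6881.1708 ≈ -0.647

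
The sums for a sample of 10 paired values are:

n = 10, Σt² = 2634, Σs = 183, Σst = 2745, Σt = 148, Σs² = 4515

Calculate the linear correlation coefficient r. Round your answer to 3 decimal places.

r = (nΣst − ΣsΣt) / √[(nΣs² − (Σs)²)(nΣt² − (Σt)²)]
Numerator: 10×2745 − 183×148 = 366
Denominator: √[(45150 − 33489)(26340 − 21904)] = √[11661 × 4436] = 7192.2316
r = 366 / 7192.2316 ≈ 0.051

0.051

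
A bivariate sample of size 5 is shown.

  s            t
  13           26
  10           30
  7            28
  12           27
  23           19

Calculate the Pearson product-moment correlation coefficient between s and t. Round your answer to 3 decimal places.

n = 5, Σs = 65, Σt = 130, Σs² = 991, Σt² = 3450, Σst = 1595
nΣst − ΣsΣt = 7975 − 8450 = -475
nΣs² − (Σs)² = 4955 − 4225 = 730; nΣt² − (Σt)² = 17250 − 16900 = 350
r = -475 / √(730 × 350) = -475 / 505.4701 ≈ -0.940

-0.940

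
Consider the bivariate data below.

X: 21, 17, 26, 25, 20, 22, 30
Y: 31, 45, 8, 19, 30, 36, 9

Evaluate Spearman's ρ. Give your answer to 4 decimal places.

Rank X: 3, 1, 6, 5, 2, 4, 7
Rank Y: 5, 7, 1, 3, 4, 6, 2
d = rank(X) − rank(Y): -2, -6, 5, 2, -2, -2, 5; Σd² = 102
ρ = 1 − 6Σd² / [n(n²−1)] = 1 − 6×102 / (7×48) = 1 − 612/336 ≈ -0.8214

-0.8214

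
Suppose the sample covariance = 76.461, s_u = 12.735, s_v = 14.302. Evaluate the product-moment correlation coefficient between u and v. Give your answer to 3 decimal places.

r = Cov(u,v) / (s_u · s_v) = 76.461 / (12.735 × 14.302)
  = 76.461 / 182.1360 ≈ 0.420

0.420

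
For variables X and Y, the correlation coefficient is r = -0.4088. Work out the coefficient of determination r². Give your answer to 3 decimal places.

0.167

r² = (-0.4088)² = 0.167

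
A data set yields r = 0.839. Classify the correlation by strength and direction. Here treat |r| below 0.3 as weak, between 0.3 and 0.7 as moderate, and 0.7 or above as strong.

r = 0.839 > 0 so the relationship is positive.
|r| = 0.839, which falls in the strong range.

strong positive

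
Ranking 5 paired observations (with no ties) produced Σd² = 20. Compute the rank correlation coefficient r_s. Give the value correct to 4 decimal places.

ρ = 1 − 6Σd² / [n(n²−1)] = 1 − 6×20 / (5×24)
  = 1 − 120/120 = 1 − 1.00000 ≈ 0.0000

0.0000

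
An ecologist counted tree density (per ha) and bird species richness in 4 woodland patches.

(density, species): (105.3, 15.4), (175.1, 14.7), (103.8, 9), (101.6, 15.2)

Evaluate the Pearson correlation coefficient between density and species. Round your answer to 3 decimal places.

n = 4, Σx = 485.8, Σy = 54.3, Σx² = 62845.1, Σy² = 765.29, Σxy = 6674.11
nΣxy − ΣxΣy = 26696.44 − 26378.94 = 317.5
nΣx² − (Σx)² = 251380.4 − 236001.64 = 15378.76; nΣy² − (Σy)² = 3061.16 − 2948.49 = 112.67
r = 317.5 / √(15378.76 × 112.67) = 317.5 / 1316.3301 ≈ 0.241

0.241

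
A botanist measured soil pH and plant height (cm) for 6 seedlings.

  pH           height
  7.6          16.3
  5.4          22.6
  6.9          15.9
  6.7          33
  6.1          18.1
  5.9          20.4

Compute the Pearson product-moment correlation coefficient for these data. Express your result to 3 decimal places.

-0.200

n = 6, Σx = 38.6, Σy = 126.3, Σx² = 251.44, Σy² = 2862.03, Σxy = 807.5
nΣxy − ΣxΣy = 4845 − 4875.18 = -30.18
nΣx² − (Σx)² = 1508.64 − 1489.96 = 18.68; nΣy² − (Σy)² = 17172.18 − 15951.69 = 1220.49
r = -30.18 / √(18.68 × 1220.49) = -30.18 / 150.9926 ≈ -0.200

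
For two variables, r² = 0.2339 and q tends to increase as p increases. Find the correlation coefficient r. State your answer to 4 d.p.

0.4836

|r| = √0.2339 = 0.4836
The association is positive, so r = 0.4836.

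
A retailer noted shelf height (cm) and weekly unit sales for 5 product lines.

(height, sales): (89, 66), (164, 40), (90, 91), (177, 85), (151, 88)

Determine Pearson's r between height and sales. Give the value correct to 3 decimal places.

n = 5, Σx = 671, Σy = 370, Σx² = 97047, Σy² = 29206, Σxy = 48957
nΣxy − ΣxΣy = 244785 − 248270 = -3485
nΣx² − (Σx)² = 485235 − 450241 = 34994; nΣy² − (Σy)² = 146030 − 136900 = 9130
r = -3485 / √(34994 × 9130) = -3485 / 17874.4292 ≈ -0.195

-0.195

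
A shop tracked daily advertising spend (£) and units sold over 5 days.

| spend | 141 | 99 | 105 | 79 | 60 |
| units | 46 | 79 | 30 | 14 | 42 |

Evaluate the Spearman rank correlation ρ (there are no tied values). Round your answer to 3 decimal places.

0.300

Rank spend: 5, 3, 4, 2, 1
Rank units: 4, 5, 2, 1, 3
d = rank(spend) − rank(units): 1, -2, 2, 1, -2; Σd² = 14
ρ = 1 − 6Σd² / [n(n²−1)] = 1 − 6×14 / (5×24) = 1 − 84/120 ≈ 0.300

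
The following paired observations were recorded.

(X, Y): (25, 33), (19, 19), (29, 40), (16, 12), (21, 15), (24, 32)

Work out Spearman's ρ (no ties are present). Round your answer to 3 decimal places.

Rank X: 5, 2, 6, 1, 3, 4
Rank Y: 5, 3, 6, 1, 2, 4
d = rank(X) − rank(Y): 0, -1, 0, 0, 1, 0; Σd² = 2
ρ = 1 − 6Σd² / [n(n²−1)] = 1 − 6×2 / (6×35) = 1 − 12/210 ≈ 0.943

0.943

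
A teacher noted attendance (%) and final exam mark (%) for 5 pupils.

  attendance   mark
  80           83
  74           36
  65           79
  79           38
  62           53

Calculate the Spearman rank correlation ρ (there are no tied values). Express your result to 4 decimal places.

0.2000

Rank attendance: 5, 3, 2, 4, 1
Rank mark: 5, 1, 4, 2, 3
d = rank(attendance) − rank(mark): 0, 2, -2, 2, -2; Σd² = 16
ρ = 1 − 6Σd² / [n(n²−1)] = 1 − 6×16 / (5×24) = 1 − 96/120 ≈ 0.2000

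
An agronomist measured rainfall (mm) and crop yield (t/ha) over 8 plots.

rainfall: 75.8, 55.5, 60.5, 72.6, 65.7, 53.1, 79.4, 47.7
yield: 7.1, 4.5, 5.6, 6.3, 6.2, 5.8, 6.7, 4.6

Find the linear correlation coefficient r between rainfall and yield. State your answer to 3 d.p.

0.877

n = 8, Σx = 510.3, Σy = 46.8, Σx² = 33472.65, Σy² = 279.84, Σxy = 3050.83
nΣxy − ΣxΣy = 24406.64 − 23882.04 = 524.6
nΣx² − (Σx)² = 267781.2 − 260406.09 = 7375.11; nΣy² − (Σy)² = 2238.72 − 2190.24 = 48.48
r = 524.6 / √(7375.11 × 48.48) = 524.6 / 597.9509 ≈ 0.877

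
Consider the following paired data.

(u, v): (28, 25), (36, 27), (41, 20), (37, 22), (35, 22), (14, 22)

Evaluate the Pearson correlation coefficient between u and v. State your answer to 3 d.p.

-0.073

n = 6, Σu = 191, Σv = 138, Σu² = 6551, Σv² = 3206, Σuv = 4384
nΣuv − ΣuΣv = 26304 − 26358 = -54
nΣu² − (Σu)² = 39306 − 36481 = 2825; nΣv² − (Σv)² = 19236 − 19044 = 192
r = -54 / √(2825 × 192) = -54 / 736.4781 ≈ -0.073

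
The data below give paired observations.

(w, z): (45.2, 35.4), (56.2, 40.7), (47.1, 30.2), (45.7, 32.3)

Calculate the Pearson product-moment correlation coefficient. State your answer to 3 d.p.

n = 4, Σw = 194.2, Σz = 138.6, Σw² = 9508.38, Σz² = 4864.98, Σwz = 6785.95
nΣwz − ΣwΣz = 27143.8 − 26916.12 = 227.68
nΣw² − (Σw)² = 38033.52 − 37713.64 = 319.88; nΣz² − (Σz)² = 19459.92 − 19209.96 = 249.96
r = 227.68 / √(319.88 × 249.96) = 227.68 / 282.7671 ≈ 0.805

0.805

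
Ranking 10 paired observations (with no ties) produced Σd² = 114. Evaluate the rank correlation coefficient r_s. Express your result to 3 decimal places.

0.309

ρ = 1 − 6Σd² / [n(n²−1)] = 1 − 6×114 / (10×99)
  = 1 − 684/990 = 1 − 0.6909 ≈ 0.309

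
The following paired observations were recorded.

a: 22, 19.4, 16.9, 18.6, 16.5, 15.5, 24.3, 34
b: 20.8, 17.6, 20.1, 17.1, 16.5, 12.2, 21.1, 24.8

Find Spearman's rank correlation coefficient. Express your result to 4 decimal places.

0.9286

Rank a: 6, 5, 3, 4, 2, 1, 7, 8
Rank b: 6, 4, 5, 3, 2, 1, 7, 8
d = rank(a) − rank(b): 0, 1, -2, 1, 0, 0, 0, 0; Σd² = 6
ρ = 1 − 6Σd² / [n(n²−1)] = 1 − 6×6 / (8×63) = 1 − 36/504 ≈ 0.9286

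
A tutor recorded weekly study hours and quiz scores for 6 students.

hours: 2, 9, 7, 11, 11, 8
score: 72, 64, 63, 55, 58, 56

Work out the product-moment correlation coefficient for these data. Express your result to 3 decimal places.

n = 6, Σx = 48, Σy = 368, Σx² = 440, Σy² = 22774, Σxy = 2852
nΣxy − ΣxΣy = 17112 − 17664 = -552
nΣx² − (Σx)² = 2640 − 2304 = 336; nΣy² − (Σy)² = 136644 − 135424 = 1220
r = -552 / √(336 × 1220) = -552 / 640.2500 ≈ -0.862

-0.862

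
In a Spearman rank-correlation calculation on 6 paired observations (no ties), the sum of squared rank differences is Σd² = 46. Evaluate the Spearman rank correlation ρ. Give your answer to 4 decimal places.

ρ = 1 − 6Σd² / [n(n²−1)] = 1 − 6×46 / (6×35)
  = 1 − 276/210 = 1 − 1.31429 ≈ -0.3143

-0.3143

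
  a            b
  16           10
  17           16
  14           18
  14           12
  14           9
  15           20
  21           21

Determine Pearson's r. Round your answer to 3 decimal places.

0.516

n = 7, Σa = 111, Σb = 106, Σa² = 1799, Σb² = 1746, Σab = 1719
nΣab − ΣaΣb = 12033 − 11766 = 267
nΣa² − (Σa)² = 12593 − 12321 = 272; nΣb² − (Σb)² = 12222 − 11236 = 986
r = 267 / √(272 × 986) = 267 / 517.8726 ≈ 0.516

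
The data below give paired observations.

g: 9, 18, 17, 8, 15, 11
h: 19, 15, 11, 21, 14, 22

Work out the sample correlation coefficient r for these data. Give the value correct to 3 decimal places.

n = 6, Σg = 78, Σh = 102, Σg² = 1104, Σh² = 1828, Σgh = 1248
nΣgh − ΣgΣh = 7488 − 7956 = -468
nΣg² − (Σg)² = 6624 − 6084 = 540; nΣh² − (Σh)² = 10968 − 10404 = 564
r = -468 / √(540 × 564) = -468 / 551.8695 ≈ -0.848

-0.848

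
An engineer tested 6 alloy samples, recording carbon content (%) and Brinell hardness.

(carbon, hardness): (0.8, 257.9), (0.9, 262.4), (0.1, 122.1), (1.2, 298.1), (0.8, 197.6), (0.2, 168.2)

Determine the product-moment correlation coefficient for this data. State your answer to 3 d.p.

0.939

n = 6, Σx = 4, Σy = 1306.3, Σx² = 3.58, Σy² = 306475.19, Σxy = 1004.13
nΣxy − ΣxΣy = 6024.78 − 5225.2 = 799.58
nΣx² − (Σx)² = 21.48 − 16 = 5.48; nΣy² − (Σy)² = 1838851.14 − 1706419.69 = 132431.45
r = 799.58 / √(5.48 × 132431.45) = 799.58 / 851.8946 ≈ 0.939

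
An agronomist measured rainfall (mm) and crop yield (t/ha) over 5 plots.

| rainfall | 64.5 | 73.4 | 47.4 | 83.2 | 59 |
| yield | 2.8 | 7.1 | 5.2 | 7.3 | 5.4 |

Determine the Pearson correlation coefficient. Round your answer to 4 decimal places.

0.5373

n = 5, Σx = 327.5, Σy = 27.8, Σx² = 22197.81, Σy² = 167.74, Σxy = 1874.18
nΣxy − ΣxΣy = 9370.9 − 9104.5 = 266.4
nΣx² − (Σx)² = 110989.05 − 107256.25 = 3732.8; nΣy² − (Σy)² = 838.7 − 772.84 = 65.86
r = 266.4 / √(3732.8 × 65.86) = 266.4 / 495.8248 ≈ 0.5373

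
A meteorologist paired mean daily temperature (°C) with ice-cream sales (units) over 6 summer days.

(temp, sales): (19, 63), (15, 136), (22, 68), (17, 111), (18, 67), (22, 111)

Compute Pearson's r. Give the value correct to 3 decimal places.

-0.476

n = 6, Σx = 113, Σy = 556, Σx² = 2167, Σy² = 56220, Σxy = 10268
nΣxy − ΣxΣy = 61608 − 62828 = -1220
nΣx² − (Σx)² = 13002 − 12769 = 233; nΣy² − (Σy)² = 337320 − 309136 = 28184
r = -1220 / √(233 × 28184) = -1220 / 2562.5909 ≈ -0.476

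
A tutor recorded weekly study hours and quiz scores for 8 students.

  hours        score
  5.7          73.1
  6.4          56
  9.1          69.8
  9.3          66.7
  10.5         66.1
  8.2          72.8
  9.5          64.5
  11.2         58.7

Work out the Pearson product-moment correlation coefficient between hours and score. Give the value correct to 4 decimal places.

n = 8, Σx = 69.9, Σy = 527.7, Σx² = 635.93, Σy² = 35075.53, Σxy = 4591.76
nΣxy − ΣxΣy = 36734.08 − 36886.23 = -152.15
nΣx² − (Σx)² = 5087.44 − 4886.01 = 201.43; nΣy² − (Σy)² = 280604.24 − 278467.29 = 2136.95
r = -152.15 / √(201.43 × 2136.95) = -152.15 / 656.0837 ≈ -0.2319

-0.2319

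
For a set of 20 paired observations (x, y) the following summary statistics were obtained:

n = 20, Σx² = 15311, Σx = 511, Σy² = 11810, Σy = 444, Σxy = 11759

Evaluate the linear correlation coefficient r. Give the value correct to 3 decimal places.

0.198

r = (nΣxy − ΣxΣy) / √[(nΣx² − (Σx)²)(nΣy² − (Σy)²)]
Numerator: 20×11759 − 511×444 = 8296
Denominator: √[(306220 − 261121)(236200 − 197136)] = √[45099 × 39064] = 41973.1740
r = 8296 / 41973.1740 ≈ 0.198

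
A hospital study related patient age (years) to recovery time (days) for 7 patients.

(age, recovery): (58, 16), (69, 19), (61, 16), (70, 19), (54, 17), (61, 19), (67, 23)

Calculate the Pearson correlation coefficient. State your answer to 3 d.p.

0.621

n = 7, Σx = 440, Σy = 129, Σx² = 27872, Σy² = 2413, Σxy = 8163
nΣxy − ΣxΣy = 57141 − 56760 = 381
nΣx² − (Σx)² = 195104 − 193600 = 1504; nΣy² − (Σy)² = 16891 − 16641 = 250
r = 381 / √(1504 × 250) = 381 / 613.1884 ≈ 0.621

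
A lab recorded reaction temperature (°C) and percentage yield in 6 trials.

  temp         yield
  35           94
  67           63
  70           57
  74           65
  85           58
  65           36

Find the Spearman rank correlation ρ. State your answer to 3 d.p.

-0.143

Rank temp: 1, 3, 4, 5, 6, 2
Rank yield: 6, 4, 2, 5, 3, 1
d = rank(temp) − rank(yield): -5, -1, 2, 0, 3, 1; Σd² = 40
ρ = 1 − 6Σd² / [n(n²−1)] = 1 − 6×40 / (6×35) = 1 − 240/210 ≈ -0.143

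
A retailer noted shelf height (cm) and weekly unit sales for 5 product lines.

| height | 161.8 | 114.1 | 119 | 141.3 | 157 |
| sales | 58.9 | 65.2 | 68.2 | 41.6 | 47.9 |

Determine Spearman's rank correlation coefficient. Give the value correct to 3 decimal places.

Rank height: 5, 1, 2, 3, 4
Rank sales: 3, 4, 5, 1, 2
d = rank(height) − rank(sales): 2, -3, -3, 2, 2; Σd² = 30
ρ = 1 − 6Σd² / [n(n²−1)] = 1 − 6×30 / (5×24) = 1 − 180/120 ≈ -0.500

-0.500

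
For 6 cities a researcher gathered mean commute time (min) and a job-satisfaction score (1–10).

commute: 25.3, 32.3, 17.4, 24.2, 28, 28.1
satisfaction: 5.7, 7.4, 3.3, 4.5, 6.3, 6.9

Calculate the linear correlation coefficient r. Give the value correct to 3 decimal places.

n = 6, Σx = 155.3, Σy = 34.1, Σx² = 4145.39, Σy² = 205.69, Σxy = 919.84
nΣxy − ΣxΣy = 5519.04 − 5295.73 = 223.31
nΣx² − (Σx)² = 24872.34 − 24118.09 = 754.25; nΣy² − (Σy)² = 1234.14 − 1162.81 = 71.33
r = 223.31 / √(754.25 × 71.33) = 223.31 / 231.9497 ≈ 0.963

0.963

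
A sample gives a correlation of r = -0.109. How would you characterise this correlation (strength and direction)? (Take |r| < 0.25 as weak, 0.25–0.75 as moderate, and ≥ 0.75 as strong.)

r = -0.109 < 0 so the relationship is negative.
|r| = 0.109, which falls in the weak range.

weak negative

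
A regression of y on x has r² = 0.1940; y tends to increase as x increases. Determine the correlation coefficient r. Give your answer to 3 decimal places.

|r| = √0.1940 = 0.440
The association is positive, so r = 0.440.

0.440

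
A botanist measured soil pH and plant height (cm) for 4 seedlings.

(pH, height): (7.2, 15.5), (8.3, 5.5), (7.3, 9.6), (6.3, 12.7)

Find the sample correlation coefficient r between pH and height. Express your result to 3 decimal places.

n = 4, Σx = 29.1, Σy = 43.3, Σx² = 213.71, Σy² = 523.95, Σxy = 307.34
nΣxy − ΣxΣy = 1229.36 − 1260.03 = -30.67
nΣx² − (Σx)² = 854.84 − 846.81 = 8.03; nΣy² − (Σy)² = 2095.8 − 1874.89 = 220.91
r = -30.67 / √(8.03 × 220.91) = -30.67 / 42.1178 ≈ -0.728

-0.728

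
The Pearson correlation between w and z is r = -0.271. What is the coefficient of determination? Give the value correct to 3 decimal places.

0.073

r² = (-0.271)² = 0.073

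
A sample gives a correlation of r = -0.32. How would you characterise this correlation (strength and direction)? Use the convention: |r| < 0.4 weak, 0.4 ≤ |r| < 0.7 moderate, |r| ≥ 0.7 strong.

r = -0.32 < 0 so the relationship is negative.
|r| = 0.32, which falls in the weak range.

weak negative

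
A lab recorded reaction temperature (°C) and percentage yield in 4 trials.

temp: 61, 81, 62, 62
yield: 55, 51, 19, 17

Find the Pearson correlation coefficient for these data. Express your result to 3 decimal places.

n = 4, Σx = 266, Σy = 142, Σx² = 17970, Σy² = 6276, Σxy = 9718
nΣxy − ΣxΣy = 38872 − 37772 = 1100
nΣx² − (Σx)² = 71880 − 70756 = 1124; nΣy² − (Σy)² = 25104 − 20164 = 4940
r = 1100 / √(1124 × 4940) = 1100 / 2356.3871 ≈ 0.467

0.467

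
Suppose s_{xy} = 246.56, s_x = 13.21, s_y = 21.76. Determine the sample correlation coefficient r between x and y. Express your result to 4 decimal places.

0.8578

r = Cov(x,y) / (s_x · s_y) = 246.56 / (13.21 × 21.76)
  = 246.56 / 287.4496 ≈ 0.8578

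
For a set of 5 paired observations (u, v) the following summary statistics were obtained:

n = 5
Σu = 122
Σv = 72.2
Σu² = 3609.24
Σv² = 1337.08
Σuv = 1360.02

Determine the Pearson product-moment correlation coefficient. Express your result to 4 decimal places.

-0.9307

r = (nΣuv − ΣuΣv) / √[(nΣu² − (Σu)²)(nΣv² − (Σv)²)]
Numerator: 5×1360.02 − 122×72.2 = -2008.3
Denominator: √[(18046.2 − 14884)(6685.4 − 5212.84)] = √[3162.2 × 1472.56] = 2157.8993
r = -2008.3 / 2157.8993 ≈ -0.9307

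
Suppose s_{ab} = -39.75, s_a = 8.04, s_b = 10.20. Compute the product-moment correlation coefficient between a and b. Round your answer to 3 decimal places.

r = Cov(a,b) / (s_a · s_b) = -39.75 / (8.04 × 10.20)
  = -39.75 / 82.0080 ≈ -0.485

-0.485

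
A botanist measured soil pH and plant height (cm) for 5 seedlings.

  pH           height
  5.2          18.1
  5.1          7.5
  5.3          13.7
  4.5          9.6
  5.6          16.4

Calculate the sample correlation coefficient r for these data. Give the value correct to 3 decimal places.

0.607

n = 5, Σx = 25.7, Σy = 65.3, Σx² = 132.75, Σy² = 932.67, Σxy = 340.02
nΣxy − ΣxΣy = 1700.1 − 1678.21 = 21.89
nΣx² − (Σx)² = 663.75 − 660.49 = 3.26; nΣy² − (Σy)² = 4663.35 − 4264.09 = 399.26
r = 21.89 / √(3.26 × 399.26) = 21.89 / 36.0775 ≈ 0.607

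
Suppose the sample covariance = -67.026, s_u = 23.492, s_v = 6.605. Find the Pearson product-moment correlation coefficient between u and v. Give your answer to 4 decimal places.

-0.4320

r = Cov(u,v) / (s_u · s_v) = -67.026 / (23.492 × 6.605)
  = -67.026 / 155.1647 ≈ -0.4320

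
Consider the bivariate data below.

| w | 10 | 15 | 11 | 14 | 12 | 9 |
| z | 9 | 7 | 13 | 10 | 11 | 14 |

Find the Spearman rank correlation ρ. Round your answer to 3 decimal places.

Rank w: 2, 6, 3, 5, 4, 1
Rank z: 2, 1, 5, 3, 4, 6
d = rank(w) − rank(z): 0, 5, -2, 2, 0, -5; Σd² = 58
ρ = 1 − 6Σd² / [n(n²−1)] = 1 − 6×58 / (6×35) = 1 − 348/210 ≈ -0.657

-0.657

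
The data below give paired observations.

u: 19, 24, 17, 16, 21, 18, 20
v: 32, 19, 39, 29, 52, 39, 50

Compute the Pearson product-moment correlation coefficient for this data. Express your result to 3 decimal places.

n = 7, Σu = 135, Σv = 260, Σu² = 2647, Σv² = 10472, Σuv = 4985
nΣuv − ΣuΣv = 34895 − 35100 = -205
nΣu² − (Σu)² = 18529 − 18225 = 304; nΣv² − (Σv)² = 73304 − 67600 = 5704
r = -205 / √(304 × 5704) = -205 / 1316.8204 ≈ -0.156

-0.156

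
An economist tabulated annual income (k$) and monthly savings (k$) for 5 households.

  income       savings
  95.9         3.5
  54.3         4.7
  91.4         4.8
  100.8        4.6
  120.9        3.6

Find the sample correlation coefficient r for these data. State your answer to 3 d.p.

-0.583

n = 5, Σx = 463.3, Σy = 21.2, Σx² = 45276.71, Σy² = 91.5, Σxy = 1928.5
nΣxy − ΣxΣy = 9642.5 − 9821.96 = -179.46
nΣx² − (Σx)² = 226383.55 − 214646.89 = 11736.66; nΣy² − (Σy)² = 457.5 − 449.44 = 8.06
r = -179.46 / √(11736.66 × 8.06) = -179.46 / 307.5670 ≈ -0.583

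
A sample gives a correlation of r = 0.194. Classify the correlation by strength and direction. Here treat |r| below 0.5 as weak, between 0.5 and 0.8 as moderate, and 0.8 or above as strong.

r = 0.194 > 0 so the relationship is positive.
|r| = 0.194, which falls in the weak range.

weak positive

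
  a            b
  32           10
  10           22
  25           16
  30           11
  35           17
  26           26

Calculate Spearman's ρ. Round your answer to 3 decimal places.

-0.429

Rank a: 5, 1, 2, 4, 6, 3
Rank b: 1, 5, 3, 2, 4, 6
d = rank(a) − rank(b): 4, -4, -1, 2, 2, -3; Σd² = 50
ρ = 1 − 6Σd² / [n(n²−1)] = 1 − 6×50 / (6×35) = 1 − 300/210 ≈ -0.429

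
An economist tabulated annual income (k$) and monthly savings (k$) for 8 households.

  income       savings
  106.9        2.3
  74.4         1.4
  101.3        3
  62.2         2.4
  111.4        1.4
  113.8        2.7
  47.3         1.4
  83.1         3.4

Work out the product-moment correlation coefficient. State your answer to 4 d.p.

0.2904

n = 8, Σx = 700.4, Σy = 18, Σx² = 65596.8, Σy² = 44.78, Σxy = 1615.19
nΣxy − ΣxΣy = 12921.52 − 12607.2 = 314.32
nΣx² − (Σx)² = 524774.4 − 490560.16 = 34214.24; nΣy² − (Σy)² = 358.24 − 324 = 34.24
r = 314.32 / √(34214.24 × 34.24) = 314.32 / 1082.3565 ≈ 0.2904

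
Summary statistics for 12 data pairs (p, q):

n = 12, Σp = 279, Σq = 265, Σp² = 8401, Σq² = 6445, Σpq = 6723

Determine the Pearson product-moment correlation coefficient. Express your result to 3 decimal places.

0.527

r = (nΣpq − ΣpΣq) / √[(nΣp² − (Σp)²)(nΣq² − (Σq)²)]
Numerator: 12×6723 − 279×265 = 6741
Denominator: √[(100812 − 77841)(77340 − 70225)] = √[22971 × 7115] = 12784.3132
r = 6741 / 12784.3132 ≈ 0.527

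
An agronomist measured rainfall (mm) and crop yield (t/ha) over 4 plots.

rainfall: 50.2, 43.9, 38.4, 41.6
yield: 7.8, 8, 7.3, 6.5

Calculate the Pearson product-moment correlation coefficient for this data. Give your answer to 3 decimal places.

0.514

n = 4, Σx = 174.1, Σy = 29.6, Σx² = 7652.37, Σy² = 220.38, Σxy = 1293.48
nΣxy − ΣxΣy = 5173.92 − 5153.36 = 20.56
nΣx² − (Σx)² = 30609.48 − 30310.81 = 298.67; nΣy² − (Σy)² = 881.52 − 876.16 = 5.36
r = 20.56 / √(298.67 × 5.36) = 20.56 / 40.0109 ≈ 0.514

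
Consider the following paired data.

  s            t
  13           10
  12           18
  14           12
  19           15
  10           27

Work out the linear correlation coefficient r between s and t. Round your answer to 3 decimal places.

n = 5, Σs = 68, Σt = 82, Σs² = 970, Σt² = 1522, Σst = 1069
nΣst − ΣsΣt = 5345 − 5576 = -231
nΣs² − (Σs)² = 4850 − 4624 = 226; nΣt² − (Σt)² = 7610 − 6724 = 886
r = -231 / √(226 × 886) = -231 / 447.4774 ≈ -0.516

-0.516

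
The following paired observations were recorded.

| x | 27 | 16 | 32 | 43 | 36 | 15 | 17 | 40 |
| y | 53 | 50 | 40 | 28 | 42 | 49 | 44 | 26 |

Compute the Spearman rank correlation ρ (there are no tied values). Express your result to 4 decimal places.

-0.7857

Rank x: 4, 2, 5, 8, 6, 1, 3, 7
Rank y: 8, 7, 3, 2, 4, 6, 5, 1
d = rank(x) − rank(y): -4, -5, 2, 6, 2, -5, -2, 6; Σd² = 150
ρ = 1 − 6Σd² / [n(n²−1)] = 1 − 6×150 / (8×63) = 1 − 900/504 ≈ -0.7857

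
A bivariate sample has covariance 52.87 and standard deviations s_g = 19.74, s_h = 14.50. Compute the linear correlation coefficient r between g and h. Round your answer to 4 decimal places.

r = Cov(g,h) / (s_g · s_h) = 52.87 / (19.74 × 14.50)
  = 52.87 / 286.2300 ≈ 0.1847

0.1847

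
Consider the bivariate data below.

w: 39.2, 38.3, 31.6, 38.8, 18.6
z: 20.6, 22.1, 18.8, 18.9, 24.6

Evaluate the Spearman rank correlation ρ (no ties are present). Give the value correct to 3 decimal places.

Rank w: 5, 3, 2, 4, 1
Rank z: 3, 4, 1, 2, 5
d = rank(w) − rank(z): 2, -1, 1, 2, -4; Σd² = 26
ρ = 1 − 6Σd² / [n(n²−1)] = 1 − 6×26 / (5×24) = 1 − 156/120 ≈ -0.300

-0.300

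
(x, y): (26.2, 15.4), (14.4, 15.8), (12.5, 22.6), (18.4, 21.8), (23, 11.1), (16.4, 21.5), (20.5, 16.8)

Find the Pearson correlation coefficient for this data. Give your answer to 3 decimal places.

n = 7, Σx = 131.4, Σy = 125, Σx² = 2606.82, Σy² = 2340.5, Σxy = 2266.92
nΣxy − ΣxΣy = 15868.44 − 16425 = -556.56
nΣx² − (Σx)² = 18247.74 − 17265.96 = 981.78; nΣy² − (Σy)² = 16383.5 − 15625 = 758.5
r = -556.56 / √(981.78 × 758.5) = -556.56 / 862.9485 ≈ -0.645

-0.645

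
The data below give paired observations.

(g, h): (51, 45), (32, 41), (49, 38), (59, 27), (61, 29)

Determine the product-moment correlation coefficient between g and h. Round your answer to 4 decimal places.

n = 5, Σg = 252, Σh = 180, Σg² = 13228, Σh² = 6720, Σgh = 8831
nΣgh − ΣgΣh = 44155 − 45360 = -1205
nΣg² − (Σg)² = 66140 − 63504 = 2636; nΣh² − (Σh)² = 33600 − 32400 = 1200
r = -1205 / √(2636 × 1200) = -1205 / 1778.5387 ≈ -0.6775

-0.6775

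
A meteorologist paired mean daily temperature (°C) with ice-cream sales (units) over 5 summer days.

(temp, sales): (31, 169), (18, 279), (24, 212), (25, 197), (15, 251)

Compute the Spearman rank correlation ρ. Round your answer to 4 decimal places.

-0.9000

Rank temp: 5, 2, 3, 4, 1
Rank sales: 1, 5, 3, 2, 4
d = rank(temp) − rank(sales): 4, -3, 0, 2, -3; Σd² = 38
ρ = 1 − 6Σd² / [n(n²−1)] = 1 − 6×38 / (5×24) = 1 − 228/120 ≈ -0.9000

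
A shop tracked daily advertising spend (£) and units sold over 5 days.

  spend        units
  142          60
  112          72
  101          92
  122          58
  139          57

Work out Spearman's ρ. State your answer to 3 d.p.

-0.700

Rank spend: 5, 2, 1, 3, 4
Rank units: 3, 4, 5, 2, 1
d = rank(spend) − rank(units): 2, -2, -4, 1, 3; Σd² = 34
ρ = 1 − 6Σd² / [n(n²−1)] = 1 − 6×34 / (5×24) = 1 − 204/120 ≈ -0.700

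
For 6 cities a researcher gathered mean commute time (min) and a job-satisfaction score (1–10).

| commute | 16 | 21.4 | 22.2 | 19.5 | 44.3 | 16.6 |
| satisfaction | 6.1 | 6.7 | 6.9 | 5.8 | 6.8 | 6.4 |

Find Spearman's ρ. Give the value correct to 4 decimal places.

0.7714

Rank commute: 1, 4, 5, 3, 6, 2
Rank satisfaction: 2, 4, 6, 1, 5, 3
d = rank(commute) − rank(satisfaction): -1, 0, -1, 2, 1, -1; Σd² = 8
ρ = 1 − 6Σd² / [n(n²−1)] = 1 − 6×8 / (6×35) = 1 − 48/210 ≈ 0.7714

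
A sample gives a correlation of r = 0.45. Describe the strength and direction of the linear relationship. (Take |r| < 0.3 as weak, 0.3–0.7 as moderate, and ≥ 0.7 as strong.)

r = 0.45 > 0 so the relationship is positive.
|r| = 0.45, which falls in the moderate range.

moderate positive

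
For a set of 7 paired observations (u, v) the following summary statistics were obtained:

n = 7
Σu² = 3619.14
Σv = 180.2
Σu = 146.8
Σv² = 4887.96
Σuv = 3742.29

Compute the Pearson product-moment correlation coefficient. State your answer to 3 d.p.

-0.100

r = (nΣuv − ΣuΣv) / √[(nΣu² − (Σu)²)(nΣv² − (Σv)²)]
Numerator: 7×3742.29 − 146.8×180.2 = -257.33
Denominator: √[(25333.98 − 21550.24)(34215.72 − 32472.04)] = √[3783.74 × 1743.68] = 2568.5856
r = -257.33 / 2568.5856 ≈ -0.100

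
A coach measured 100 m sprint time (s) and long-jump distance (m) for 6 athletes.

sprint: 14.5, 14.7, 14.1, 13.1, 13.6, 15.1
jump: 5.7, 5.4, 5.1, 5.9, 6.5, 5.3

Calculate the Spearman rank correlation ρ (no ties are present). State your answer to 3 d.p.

Rank sprint: 4, 5, 3, 1, 2, 6
Rank jump: 4, 3, 1, 5, 6, 2
d = rank(sprint) − rank(jump): 0, 2, 2, -4, -4, 4; Σd² = 56
ρ = 1 − 6Σd² / [n(n²−1)] = 1 − 6×56 / (6×35) = 1 − 336/210 ≈ -0.600

-0.600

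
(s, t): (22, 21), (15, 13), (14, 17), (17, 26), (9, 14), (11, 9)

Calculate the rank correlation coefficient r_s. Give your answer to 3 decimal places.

Rank s: 6, 4, 3, 5, 1, 2
Rank t: 5, 2, 4, 6, 3, 1
d = rank(s) − rank(t): 1, 2, -1, -1, -2, 1; Σd² = 12
ρ = 1 − 6Σd² / [n(n²−1)] = 1 − 6×12 / (6×35) = 1 − 72/210 ≈ 0.657

0.657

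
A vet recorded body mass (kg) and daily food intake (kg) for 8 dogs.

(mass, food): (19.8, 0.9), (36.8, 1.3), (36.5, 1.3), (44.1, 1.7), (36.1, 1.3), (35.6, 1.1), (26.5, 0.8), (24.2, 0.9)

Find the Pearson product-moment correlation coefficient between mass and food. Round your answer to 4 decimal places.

0.9129

n = 8, Σx = 259.6, Σy = 9.3, Σx² = 8881.8, Σy² = 11.43, Σxy = 317.15
nΣxy − ΣxΣy = 2537.2 − 2414.28 = 122.92
nΣx² − (Σx)² = 71054.4 − 67392.16 = 3662.24; nΣy² − (Σy)² = 91.44 − 86.49 = 4.95
r = 122.92 / √(3662.24 × 4.95) = 122.92 / 134.6406 ≈ 0.9129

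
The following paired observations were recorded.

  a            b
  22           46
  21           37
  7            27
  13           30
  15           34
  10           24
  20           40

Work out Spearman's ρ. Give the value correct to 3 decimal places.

0.929

Rank a: 7, 6, 1, 3, 4, 2, 5
Rank b: 7, 5, 2, 3, 4, 1, 6
d = rank(a) − rank(b): 0, 1, -1, 0, 0, 1, -1; Σd² = 4
ρ = 1 − 6Σd² / [n(n²−1)] = 1 − 6×4 / (7×48) = 1 − 24/336 ≈ 0.929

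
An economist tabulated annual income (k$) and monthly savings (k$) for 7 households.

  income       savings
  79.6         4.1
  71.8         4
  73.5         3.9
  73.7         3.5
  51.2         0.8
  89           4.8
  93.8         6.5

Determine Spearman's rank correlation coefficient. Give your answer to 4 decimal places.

0.8571

Rank income: 5, 2, 3, 4, 1, 6, 7
Rank savings: 5, 4, 3, 2, 1, 6, 7
d = rank(income) − rank(savings): 0, -2, 0, 2, 0, 0, 0; Σd² = 8
ρ = 1 − 6Σd² / [n(n²−1)] = 1 − 6×8 / (7×48) = 1 − 48/336 ≈ 0.8571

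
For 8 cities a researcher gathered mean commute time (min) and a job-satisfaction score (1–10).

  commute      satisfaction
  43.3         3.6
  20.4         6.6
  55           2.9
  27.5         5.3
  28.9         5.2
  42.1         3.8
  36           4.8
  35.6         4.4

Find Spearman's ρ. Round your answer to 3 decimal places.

-0.976

Rank commute: 7, 1, 8, 2, 3, 6, 5, 4
Rank satisfaction: 2, 8, 1, 7, 6, 3, 5, 4
d = rank(commute) − rank(satisfaction): 5, -7, 7, -5, -3, 3, 0, 0; Σd² = 166
ρ = 1 − 6Σd² / [n(n²−1)] = 1 − 6×166 / (8×63) = 1 − 996/504 ≈ -0.976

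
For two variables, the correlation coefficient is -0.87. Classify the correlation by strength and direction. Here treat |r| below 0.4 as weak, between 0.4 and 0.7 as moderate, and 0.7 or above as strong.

strong negative

r = -0.87 < 0 so the relationship is negative.
|r| = 0.87, which falls in the strong range.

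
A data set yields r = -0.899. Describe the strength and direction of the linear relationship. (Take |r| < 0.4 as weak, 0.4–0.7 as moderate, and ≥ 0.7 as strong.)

r = -0.899 < 0 so the relationship is negative.
|r| = 0.899, which falls in the strong range.

strong negative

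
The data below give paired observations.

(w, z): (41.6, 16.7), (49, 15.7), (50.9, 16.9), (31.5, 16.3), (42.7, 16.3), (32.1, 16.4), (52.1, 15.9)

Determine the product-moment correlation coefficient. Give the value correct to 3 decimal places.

n = 7, Σw = 299.9, Σz = 114.2, Σw² = 13282.73, Σz² = 1864.14, Σwz = 4888.52
nΣwz − ΣwΣz = 34219.64 − 34248.58 = -28.94
nΣw² − (Σw)² = 92979.11 − 89940.01 = 3039.1; nΣz² − (Σz)² = 13048.98 − 13041.64 = 7.34
r = -28.94 / √(3039.1 × 7.34) = -28.94 / 149.3553 ≈ -0.194

-0.194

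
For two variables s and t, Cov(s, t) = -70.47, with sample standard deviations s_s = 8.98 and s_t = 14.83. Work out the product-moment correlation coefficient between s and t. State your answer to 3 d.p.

r = Cov(s,t) / (s_s · s_t) = -70.47 / (8.98 × 14.83)
  = -70.47 / 133.1734 ≈ -0.529

-0.529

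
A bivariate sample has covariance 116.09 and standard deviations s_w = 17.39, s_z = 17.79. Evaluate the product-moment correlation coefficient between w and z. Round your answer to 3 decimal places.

r = Cov(w,z) / (s_w · s_z) = 116.09 / (17.39 × 17.79)
  = 116.09 / 309.3681 ≈ 0.375

0.375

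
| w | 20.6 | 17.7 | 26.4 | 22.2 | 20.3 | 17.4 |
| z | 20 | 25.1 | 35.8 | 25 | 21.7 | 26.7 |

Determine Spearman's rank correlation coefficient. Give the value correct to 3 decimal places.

Rank w: 4, 2, 6, 5, 3, 1
Rank z: 1, 4, 6, 3, 2, 5
d = rank(w) − rank(z): 3, -2, 0, 2, 1, -4; Σd² = 34
ρ = 1 − 6Σd² / [n(n²−1)] = 1 − 6×34 / (6×35) = 1 − 204/210 ≈ 0.029

0.029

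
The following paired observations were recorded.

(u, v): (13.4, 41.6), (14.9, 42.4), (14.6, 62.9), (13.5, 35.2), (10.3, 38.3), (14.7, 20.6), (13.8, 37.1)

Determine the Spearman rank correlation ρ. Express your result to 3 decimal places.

Rank u: 2, 7, 5, 3, 1, 6, 4
Rank v: 5, 6, 7, 2, 4, 1, 3
d = rank(u) − rank(v): -3, 1, -2, 1, -3, 5, 1; Σd² = 50
ρ = 1 − 6Σd² / [n(n²−1)] = 1 − 6×50 / (7×48) = 1 − 300/336 ≈ 0.107

0.107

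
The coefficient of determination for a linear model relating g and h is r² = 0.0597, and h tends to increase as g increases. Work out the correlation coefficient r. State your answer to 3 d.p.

0.244

|r| = √0.0597 = 0.244
The association is positive, so r = 0.244.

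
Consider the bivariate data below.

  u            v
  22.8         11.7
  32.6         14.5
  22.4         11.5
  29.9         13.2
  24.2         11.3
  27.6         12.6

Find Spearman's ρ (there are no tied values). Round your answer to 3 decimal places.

Rank u: 2, 6, 1, 5, 3, 4
Rank v: 3, 6, 2, 5, 1, 4
d = rank(u) − rank(v): -1, 0, -1, 0, 2, 0; Σd² = 6
ρ = 1 − 6Σd² / [n(n²−1)] = 1 − 6×6 / (6×35) = 1 − 36/210 ≈ 0.829

0.829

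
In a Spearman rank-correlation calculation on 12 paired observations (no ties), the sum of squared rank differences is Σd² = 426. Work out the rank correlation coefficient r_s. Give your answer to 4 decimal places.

-0.4895

ρ = 1 − 6Σd² / [n(n²−1)] = 1 − 6×426 / (12×143)
  = 1 − 2556/1716 = 1 − 1.48951 ≈ -0.4895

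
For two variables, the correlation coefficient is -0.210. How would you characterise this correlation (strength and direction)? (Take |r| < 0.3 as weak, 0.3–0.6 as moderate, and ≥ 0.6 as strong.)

r = -0.210 < 0 so the relationship is negative.
|r| = 0.210, which falls in the weak range.

weak negative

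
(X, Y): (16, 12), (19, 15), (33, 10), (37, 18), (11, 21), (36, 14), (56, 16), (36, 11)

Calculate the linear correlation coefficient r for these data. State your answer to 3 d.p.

n = 8, ΣX = 244, ΣY = 117, ΣX² = 8924, ΣY² = 1807, ΣXY = 3500
nΣXY − ΣXΣY = 28000 − 28548 = -548
nΣX² − (ΣX)² = 71392 − 59536 = 11856; nΣY² − (ΣY)² = 14456 − 13689 = 767
r = -548 / √(11856 × 767) = -548 / 3015.5517 ≈ -0.182

-0.182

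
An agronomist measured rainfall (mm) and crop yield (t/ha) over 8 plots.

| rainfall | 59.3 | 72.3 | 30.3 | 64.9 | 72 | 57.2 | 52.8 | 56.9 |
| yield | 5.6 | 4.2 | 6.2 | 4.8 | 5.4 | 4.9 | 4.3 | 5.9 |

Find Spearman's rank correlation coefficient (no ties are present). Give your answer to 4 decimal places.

-0.5238

Rank rainfall: 5, 8, 1, 6, 7, 4, 2, 3
Rank yield: 6, 1, 8, 3, 5, 4, 2, 7
d = rank(rainfall) − rank(yield): -1, 7, -7, 3, 2, 0, 0, -4; Σd² = 128
ρ = 1 − 6Σd² / [n(n²−1)] = 1 − 6×128 / (8×63) = 1 − 768/504 ≈ -0.5238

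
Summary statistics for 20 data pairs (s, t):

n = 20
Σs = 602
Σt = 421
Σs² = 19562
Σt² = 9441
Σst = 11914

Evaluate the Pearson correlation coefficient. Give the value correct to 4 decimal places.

r = (nΣst − ΣsΣt) / √[(nΣs² − (Σs)²)(nΣt² − (Σt)²)]
Numerator: 20×11914 − 602×421 = -15162
Denominator: √[(391240 − 362404)(188820 − 177241)] = √[28836 × 11579] = 18272.7131
r = -15162 / 18272.7131 ≈ -0.8298

-0.8298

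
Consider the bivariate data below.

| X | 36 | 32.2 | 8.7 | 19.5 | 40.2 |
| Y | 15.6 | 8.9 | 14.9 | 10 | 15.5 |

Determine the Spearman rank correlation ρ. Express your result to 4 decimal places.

Rank X: 4, 3, 1, 2, 5
Rank Y: 5, 1, 3, 2, 4
d = rank(X) − rank(Y): -1, 2, -2, 0, 1; Σd² = 10
ρ = 1 − 6Σd² / [n(n²−1)] = 1 − 6×10 / (5×24) = 1 − 60/120 ≈ 0.5000

0.5000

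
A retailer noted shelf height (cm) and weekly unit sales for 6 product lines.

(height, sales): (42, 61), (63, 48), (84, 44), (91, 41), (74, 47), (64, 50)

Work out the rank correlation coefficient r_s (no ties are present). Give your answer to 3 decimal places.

-0.943

Rank height: 1, 2, 5, 6, 4, 3
Rank sales: 6, 4, 2, 1, 3, 5
d = rank(height) − rank(sales): -5, -2, 3, 5, 1, -2; Σd² = 68
ρ = 1 − 6Σd² / [n(n²−1)] = 1 − 6×68 / (6×35) = 1 − 408/210 ≈ -0.943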